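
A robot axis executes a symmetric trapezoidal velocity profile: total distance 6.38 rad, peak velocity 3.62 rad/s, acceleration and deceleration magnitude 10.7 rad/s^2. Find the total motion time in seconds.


t_acc = v/a = 3.62/10.7 = 0.338318 s
d_acc = v^2/(2a) = 0.612355 rad (each ramp)
d_cruise = 6.38 - 2*0.612355 = 5.155290 rad
t_cruise = 5.155290/3.62 = 1.424113 s
t_total = 2*0.338318 + 1.424113 = 2.1007

2.1007 s


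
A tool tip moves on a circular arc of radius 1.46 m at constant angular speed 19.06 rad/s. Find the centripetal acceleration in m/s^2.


a_c = omega^2 * r = 19.06^2 * 1.46 = 530.3941

530.3941 m/s^2


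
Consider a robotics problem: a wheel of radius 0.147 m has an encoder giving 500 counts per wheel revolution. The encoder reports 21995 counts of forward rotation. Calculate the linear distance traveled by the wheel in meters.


revs = 21995/500 = 43.990000
d = revs * 2*pi*r = 43.990000 * 2*pi*0.147 = 40.6304

40.6304 m


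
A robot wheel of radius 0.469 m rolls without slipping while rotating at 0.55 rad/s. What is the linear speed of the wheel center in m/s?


v = omega * r = 0.55 * 0.469 = 0.2580

0.2580 m/s


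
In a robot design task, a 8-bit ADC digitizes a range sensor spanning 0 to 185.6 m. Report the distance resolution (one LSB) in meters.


res = range / 2^n = 185.6/2^8 = 185.6/256 = 0.7250

0.7250 m


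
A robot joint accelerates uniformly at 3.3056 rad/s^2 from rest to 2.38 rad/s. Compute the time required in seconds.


t = delta_omega / alpha = 2.38 / 3.3056 = 0.7200

0.7200 s


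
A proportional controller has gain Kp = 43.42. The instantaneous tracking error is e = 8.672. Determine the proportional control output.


u_P = Kp * e = 43.42 * 8.672 = 376.5382

376.5382


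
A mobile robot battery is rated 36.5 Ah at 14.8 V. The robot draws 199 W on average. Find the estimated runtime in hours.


E = 36.5*14.8 = 540.2000 Wh
t = E/P = 540.2000/199 = 2.7146

2.7146 hours


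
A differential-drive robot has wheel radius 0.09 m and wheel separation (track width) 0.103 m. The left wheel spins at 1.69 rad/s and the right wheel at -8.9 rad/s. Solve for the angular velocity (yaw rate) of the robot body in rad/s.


omega = r*(wR - wL)/L = 0.09*(-8.9 - (1.69))/0.103 = -9.2534

-9.2534 rad/s


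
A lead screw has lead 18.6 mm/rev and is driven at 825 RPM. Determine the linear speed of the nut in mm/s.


v = lead * (RPM/60) = 18.6*825/60 = 255.7500

255.7500 mm/s


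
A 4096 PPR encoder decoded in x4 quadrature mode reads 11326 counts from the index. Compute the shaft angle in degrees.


angle = counts * 360 / (PPR*4) = 11326 * 360 / 16384 = 248.8623

248.8623 degrees


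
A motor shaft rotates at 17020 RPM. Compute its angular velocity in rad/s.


omega = 17020 * 2*pi/60 = 1782.3302

1782.3302 rad/s


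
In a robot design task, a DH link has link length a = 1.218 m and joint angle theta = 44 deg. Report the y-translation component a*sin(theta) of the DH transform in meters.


a*sin(theta) = 1.218*sin(44 deg) = 0.8461

0.8461 m


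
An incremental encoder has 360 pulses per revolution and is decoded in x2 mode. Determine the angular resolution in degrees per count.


resolution = 360 / (PPR * 2) = 360 / 720 = 0.5000

0.5000 degrees


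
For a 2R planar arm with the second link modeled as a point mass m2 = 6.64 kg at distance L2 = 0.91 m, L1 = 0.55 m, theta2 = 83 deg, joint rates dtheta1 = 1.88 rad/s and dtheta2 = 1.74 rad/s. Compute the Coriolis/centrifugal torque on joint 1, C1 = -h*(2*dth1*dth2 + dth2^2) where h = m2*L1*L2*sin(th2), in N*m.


h = m2*L1*L2*sin(th2) = 6.64*0.55*0.91*sin(83 deg) = 3.298548
C1 = -h*(2*1.88*1.74 + 1.74^2) = -3.298548*9.5700 = -31.5671

-31.5671 N*m


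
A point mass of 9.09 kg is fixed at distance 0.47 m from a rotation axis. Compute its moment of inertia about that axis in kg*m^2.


I = m*r^2 = 9.09*0.47^2 = 2.0080

2.0080 kg*m^2


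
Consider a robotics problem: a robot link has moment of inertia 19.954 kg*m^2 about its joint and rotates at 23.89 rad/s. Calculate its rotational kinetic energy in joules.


KE = (1/2)*I*omega^2 = 0.5*19.954*23.89^2 = 5694.1942

5694.1942 J


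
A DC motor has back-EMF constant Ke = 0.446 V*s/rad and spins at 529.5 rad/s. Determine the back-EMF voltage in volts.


V_emf = Ke * omega = 0.446*529.5 = 236.1570

236.1570 V


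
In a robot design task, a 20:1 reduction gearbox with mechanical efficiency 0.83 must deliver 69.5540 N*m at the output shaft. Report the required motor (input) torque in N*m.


tau_in = tau_out / (N * eta) = 69.5540 / (20 * 0.83) = 4.1900

4.1900 N*m


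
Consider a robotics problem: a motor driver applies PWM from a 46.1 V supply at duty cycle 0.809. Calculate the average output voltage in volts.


V_avg = V_supply * D = 46.1*0.809 = 37.2949

37.2949 V


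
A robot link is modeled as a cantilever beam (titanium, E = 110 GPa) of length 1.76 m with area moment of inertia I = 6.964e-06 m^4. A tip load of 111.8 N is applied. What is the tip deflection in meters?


delta = F*L^3/(3*E*I) = 111.8*1.76^3/(3*1.100e+11*6.964e-06)
      = 609.5085568/2298120 = 2.6522e-04

2.6522e-04 m


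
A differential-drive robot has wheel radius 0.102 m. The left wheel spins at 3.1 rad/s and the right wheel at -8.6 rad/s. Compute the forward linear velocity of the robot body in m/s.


v = r*(wR + wL)/2 = 0.102*(-8.6 + 3.1)/2 = -0.2805

-0.2805 m/s


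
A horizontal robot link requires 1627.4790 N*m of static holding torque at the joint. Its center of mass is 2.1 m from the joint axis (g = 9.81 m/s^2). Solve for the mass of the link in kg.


m = tau / (g*L) = 1627.4790 / (9.81 * 2.1) = 79.0000

79.0000 kg


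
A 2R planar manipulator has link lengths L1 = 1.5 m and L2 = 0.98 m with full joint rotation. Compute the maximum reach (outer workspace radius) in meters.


r_max = L1 + L2 = 1.5 + 0.98 = 2.4800

2.4800 m


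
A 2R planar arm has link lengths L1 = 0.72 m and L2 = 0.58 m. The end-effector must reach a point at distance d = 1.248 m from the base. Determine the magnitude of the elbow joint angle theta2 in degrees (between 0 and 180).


cos(th2) = (d^2 - L1^2 - L2^2)/(2*L1*L2) = (1.248^2 - 0.72^2 - 0.58^2)/(2*0.72*0.58) = 0.84136015
th2 = acos(0.84136015) = 32.7160 deg

32.7160 degrees


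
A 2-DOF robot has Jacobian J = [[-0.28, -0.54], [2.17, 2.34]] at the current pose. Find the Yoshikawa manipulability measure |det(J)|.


det(J) = -0.28*2.34 - (-0.54)*(2.17) = 0.5166
|det(J)| = 0.5166

0.5166


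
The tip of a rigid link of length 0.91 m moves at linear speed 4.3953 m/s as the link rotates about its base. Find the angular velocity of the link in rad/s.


omega = v / L = 4.3953 / 0.91 = 4.8300

4.8300 rad/s


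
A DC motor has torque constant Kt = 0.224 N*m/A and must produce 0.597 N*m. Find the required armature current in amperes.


I = tau / Kt = 0.597/0.224 = 2.6652

2.6652 A


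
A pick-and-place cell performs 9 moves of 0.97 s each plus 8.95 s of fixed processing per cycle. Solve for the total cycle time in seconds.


T = 9*0.97 + 8.95 = 17.6800

17.6800 s


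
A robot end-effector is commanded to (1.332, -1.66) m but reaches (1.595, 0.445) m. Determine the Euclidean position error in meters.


dx = 1.595 - (1.332) = 0.2630, dy = 0.445 - (-1.66) = 2.1050
err = sqrt(0.069169 + 4.431025) = 2.1214

2.1214 m


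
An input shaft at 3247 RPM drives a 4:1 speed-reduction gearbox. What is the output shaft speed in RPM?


omega_out = omega_in / N = 3247 / 4 = 811.7500

811.7500 RPM


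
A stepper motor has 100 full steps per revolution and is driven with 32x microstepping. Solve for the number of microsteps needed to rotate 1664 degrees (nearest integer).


step_size = 360/(100*32) = 360/3200 = 0.112500 deg
n = 1664/(360/3200) = 1664*3200/360 = 14791.1111 -> 14791

14791 steps


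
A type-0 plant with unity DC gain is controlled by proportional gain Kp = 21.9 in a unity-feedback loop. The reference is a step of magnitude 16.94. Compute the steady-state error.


e_ss = R/(1 + Kp) = 16.94/(1 + 21.9) = 16.94/22.9000 = 0.7397

0.7397


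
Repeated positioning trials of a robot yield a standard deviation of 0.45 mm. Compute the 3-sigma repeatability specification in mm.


repeatability = 3*sigma = 3*0.45 = 1.3500

1.3500 mm


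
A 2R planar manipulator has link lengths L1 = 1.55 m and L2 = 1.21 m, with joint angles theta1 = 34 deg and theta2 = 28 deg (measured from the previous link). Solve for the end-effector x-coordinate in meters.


x = L1*cos(th1) + L2*cos(th1+th2) = 1.55*cos(34 deg) + 1.21*cos(62 deg) = 1.8531

1.8531 m


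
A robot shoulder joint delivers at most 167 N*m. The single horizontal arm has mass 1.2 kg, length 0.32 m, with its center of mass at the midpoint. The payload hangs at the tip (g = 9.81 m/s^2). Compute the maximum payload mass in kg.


tau_arm = m_arm*g*(L/2) = 1.2*9.81*0.32/2 = 1.8835 N*m
tau_payload = tau_max - tau_arm = 167 - 1.8835 = 165.1165
m_payload = tau_payload / (g*L) = 165.1165 / (9.81*0.32) = 52.5983

52.5983 kg


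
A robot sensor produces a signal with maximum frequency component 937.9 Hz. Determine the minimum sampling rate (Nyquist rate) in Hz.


f_s,min = 2*f_max = 2*937.9 = 1875.8000

1875.8000 Hz


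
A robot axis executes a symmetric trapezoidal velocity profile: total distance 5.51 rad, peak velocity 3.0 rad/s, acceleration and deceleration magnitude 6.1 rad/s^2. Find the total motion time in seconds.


t_acc = v/a = 3.0/6.1 = 0.491803 s
d_acc = v^2/(2a) = 0.737705 rad (each ramp)
d_cruise = 5.51 - 2*0.737705 = 4.034590 rad
t_cruise = 4.034590/3.0 = 1.344863 s
t_total = 2*0.491803 + 1.344863 = 2.3285

2.3285 s


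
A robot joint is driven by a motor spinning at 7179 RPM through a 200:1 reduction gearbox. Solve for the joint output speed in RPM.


omega_joint = omega_motor / N = 7179 / 200 = 35.8950

35.8950 RPM


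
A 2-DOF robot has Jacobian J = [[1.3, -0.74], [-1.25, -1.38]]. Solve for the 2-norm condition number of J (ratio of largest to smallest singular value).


JJ^T eigenvalues: trace(JJ^T) = 5.7045, det(JJ^T) = det(J)^2 = 7.39296100
s_max^2 = (5.7045 + sqrt(2.96947625))/2 = 3.71385842
s_min^2 = (5.7045 - sqrt(2.96947625))/2 = 1.99064158
kappa = s_max/s_min = sqrt(3.71385842/1.99064158) = 1.3659

1.3659


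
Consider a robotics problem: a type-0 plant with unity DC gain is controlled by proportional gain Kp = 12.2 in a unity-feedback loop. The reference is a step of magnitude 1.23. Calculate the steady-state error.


e_ss = R/(1 + Kp) = 1.23/(1 + 12.2) = 1.23/13.2000 = 0.0932

0.0932


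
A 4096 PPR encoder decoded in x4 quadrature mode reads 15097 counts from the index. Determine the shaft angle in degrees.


angle = counts * 360 / (PPR*4) = 15097 * 360 / 16384 = 331.7212

331.7212 degrees


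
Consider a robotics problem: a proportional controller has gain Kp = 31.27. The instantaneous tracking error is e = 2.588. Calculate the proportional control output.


u_P = Kp * e = 31.27 * 2.588 = 80.9268

80.9268


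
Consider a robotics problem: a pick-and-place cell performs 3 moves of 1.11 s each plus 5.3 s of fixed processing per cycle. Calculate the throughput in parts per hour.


T_cycle = 3*1.11 + 5.3 = 8.6300 s
rate = 3600/T = 417.1495

417.1495 parts/hour


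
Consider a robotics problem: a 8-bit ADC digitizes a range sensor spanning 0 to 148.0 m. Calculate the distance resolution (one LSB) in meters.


res = range / 2^n = 148.0/2^8 = 148.0/256 = 0.5781

0.5781 m


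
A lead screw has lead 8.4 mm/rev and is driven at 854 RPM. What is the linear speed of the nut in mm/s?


v = lead * (RPM/60) = 8.4*854/60 = 119.5600

119.5600 mm/s


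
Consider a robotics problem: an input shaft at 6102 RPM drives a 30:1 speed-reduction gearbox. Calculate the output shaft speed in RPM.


omega_out = omega_in / N = 6102 / 30 = 203.4000

203.4000 RPM


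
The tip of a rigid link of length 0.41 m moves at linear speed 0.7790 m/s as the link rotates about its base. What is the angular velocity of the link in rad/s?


omega = v / L = 0.7790 / 0.41 = 1.9000

1.9000 rad/s


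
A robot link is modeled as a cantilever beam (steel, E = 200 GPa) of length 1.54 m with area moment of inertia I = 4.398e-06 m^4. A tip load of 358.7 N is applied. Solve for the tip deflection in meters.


delta = F*L^3/(3*E*I) = 358.7*1.54^3/(3*2.000e+11*4.398e-06)
      = 1310.0670968/2638800 = 4.9646e-04

4.9646e-04 m


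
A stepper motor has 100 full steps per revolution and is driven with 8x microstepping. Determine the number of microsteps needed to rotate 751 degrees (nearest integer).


step_size = 360/(100*8) = 360/800 = 0.450000 deg
n = 751/(360/800) = 751*800/360 = 1668.8889 -> 1669

1669 steps


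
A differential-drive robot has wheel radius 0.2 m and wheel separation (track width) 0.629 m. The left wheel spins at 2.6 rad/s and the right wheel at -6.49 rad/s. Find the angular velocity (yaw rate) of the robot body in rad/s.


omega = r*(wR - wL)/L = 0.2*(-6.49 - (2.6))/0.629 = -2.8903

-2.8903 rad/s


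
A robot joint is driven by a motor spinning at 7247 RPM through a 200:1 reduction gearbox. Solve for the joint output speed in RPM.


omega_joint = omega_motor / N = 7247 / 200 = 36.2350

36.2350 RPM


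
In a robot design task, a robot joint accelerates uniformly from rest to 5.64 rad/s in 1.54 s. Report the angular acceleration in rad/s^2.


alpha = delta_omega / t = 5.64 / 1.54 = 3.6623

3.6623 rad/s^2


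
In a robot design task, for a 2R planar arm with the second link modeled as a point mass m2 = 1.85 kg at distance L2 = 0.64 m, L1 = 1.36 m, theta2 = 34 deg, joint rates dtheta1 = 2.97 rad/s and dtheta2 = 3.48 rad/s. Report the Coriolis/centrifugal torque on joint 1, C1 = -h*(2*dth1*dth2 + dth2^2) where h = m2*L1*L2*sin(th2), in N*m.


h = m2*L1*L2*sin(th2) = 1.85*1.36*0.64*sin(34 deg) = 0.900435
C1 = -h*(2*2.97*3.48 + 3.48^2) = -0.900435*32.7816 = -29.5177

-29.5177 N*m


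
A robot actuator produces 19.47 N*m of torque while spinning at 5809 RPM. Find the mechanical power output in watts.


omega = 5809 * 2*pi/60 = 608.317057 rad/s
P = tau * omega = 19.47 * 608.317057 = 11843.9331

11843.9331 W


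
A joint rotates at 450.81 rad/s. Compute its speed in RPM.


RPM = 450.81 * 60/(2*pi) = 4304.9184

4304.9184 RPM


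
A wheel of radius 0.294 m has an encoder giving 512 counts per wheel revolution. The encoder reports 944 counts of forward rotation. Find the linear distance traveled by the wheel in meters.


revs = 944/512 = 1.843750
d = revs * 2*pi*r = 1.843750 * 2*pi*0.294 = 3.4059

3.4059 m


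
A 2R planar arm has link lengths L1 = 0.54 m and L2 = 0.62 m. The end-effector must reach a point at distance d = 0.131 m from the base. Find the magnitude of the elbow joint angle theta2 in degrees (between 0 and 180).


cos(th2) = (d^2 - L1^2 - L2^2)/(2*L1*L2) = (0.131^2 - 0.54^2 - 0.62^2)/(2*0.54*0.62) = -0.98392921
th2 = acos(-0.98392921) = 169.7142 deg

169.7142 degrees


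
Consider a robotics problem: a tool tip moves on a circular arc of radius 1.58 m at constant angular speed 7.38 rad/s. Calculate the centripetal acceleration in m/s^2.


a_c = omega^2 * r = 7.38^2 * 1.58 = 86.0538

86.0538 m/s^2


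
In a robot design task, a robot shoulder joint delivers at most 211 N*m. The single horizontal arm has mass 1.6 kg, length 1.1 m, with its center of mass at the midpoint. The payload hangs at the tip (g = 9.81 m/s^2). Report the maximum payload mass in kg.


tau_arm = m_arm*g*(L/2) = 1.6*9.81*1.1/2 = 8.6328 N*m
tau_payload = tau_max - tau_arm = 211 - 8.6328 = 202.3672
m_payload = tau_payload / (g*L) = 202.3672 / (9.81*1.1) = 18.7533

18.7533 kg


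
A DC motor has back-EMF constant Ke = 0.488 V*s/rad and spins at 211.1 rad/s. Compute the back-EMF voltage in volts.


V_emf = Ke * omega = 0.488*211.1 = 103.0168

103.0168 V


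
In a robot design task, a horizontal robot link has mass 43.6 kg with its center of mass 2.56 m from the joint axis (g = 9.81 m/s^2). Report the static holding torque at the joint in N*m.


tau = m*g*L = 43.6 * 9.81 * 2.56 = 1094.9530

1094.9530 N*m


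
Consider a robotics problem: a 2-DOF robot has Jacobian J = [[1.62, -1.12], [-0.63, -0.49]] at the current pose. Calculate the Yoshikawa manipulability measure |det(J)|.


det(J) = 1.62*-0.49 - (-1.12)*(-0.63) = -1.4994
|det(J)| = 1.4994

1.4994


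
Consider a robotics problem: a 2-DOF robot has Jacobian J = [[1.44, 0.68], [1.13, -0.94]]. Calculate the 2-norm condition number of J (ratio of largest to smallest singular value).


JJ^T eigenvalues: trace(JJ^T) = 4.6965, det(JJ^T) = det(J)^2 = 4.50288400
s_max^2 = (4.6965 + sqrt(4.04557625))/2 = 3.35393089
s_min^2 = (4.6965 - sqrt(4.04557625))/2 = 1.34256911
kappa = s_max/s_min = sqrt(3.35393089/1.34256911) = 1.5806

1.5806


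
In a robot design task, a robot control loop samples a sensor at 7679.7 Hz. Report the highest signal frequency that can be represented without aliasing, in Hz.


f_max = f_s/2 = 7679.7/2 = 3839.8500

3839.8500 Hz


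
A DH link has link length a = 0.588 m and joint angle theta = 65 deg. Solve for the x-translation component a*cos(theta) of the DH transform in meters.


a*cos(theta) = 0.588*cos(65 deg) = 0.2485

0.2485 m


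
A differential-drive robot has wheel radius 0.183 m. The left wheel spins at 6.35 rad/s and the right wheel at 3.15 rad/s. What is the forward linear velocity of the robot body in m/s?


v = r*(wR + wL)/2 = 0.183*(3.15 + 6.35)/2 = 0.8692

0.8692 m/s


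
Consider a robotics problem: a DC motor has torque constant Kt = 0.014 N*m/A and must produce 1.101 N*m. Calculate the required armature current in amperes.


I = tau / Kt = 1.101/0.014 = 78.6429

78.6429 A


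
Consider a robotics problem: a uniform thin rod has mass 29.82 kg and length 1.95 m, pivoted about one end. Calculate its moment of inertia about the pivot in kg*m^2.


I = (1/3)*m*L^2 = (1/3)*29.82*1.95^2 = 37.7968

37.7968 kg*m^2


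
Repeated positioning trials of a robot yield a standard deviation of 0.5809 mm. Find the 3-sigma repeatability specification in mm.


repeatability = 3*sigma = 3*0.5809 = 1.7427

1.7427 mm


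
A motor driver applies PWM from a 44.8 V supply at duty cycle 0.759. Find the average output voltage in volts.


V_avg = V_supply * D = 44.8*0.759 = 34.0032

34.0032 V


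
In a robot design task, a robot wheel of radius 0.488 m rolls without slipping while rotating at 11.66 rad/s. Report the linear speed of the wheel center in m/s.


v = omega * r = 11.66 * 0.488 = 5.6901

5.6901 m/s


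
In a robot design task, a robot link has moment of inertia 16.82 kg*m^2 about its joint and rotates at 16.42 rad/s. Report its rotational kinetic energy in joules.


KE = (1/2)*I*omega^2 = 0.5*16.82*16.42^2 = 2267.4739

2267.4739 J


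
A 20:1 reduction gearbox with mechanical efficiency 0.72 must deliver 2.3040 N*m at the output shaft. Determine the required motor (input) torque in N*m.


tau_in = tau_out / (N * eta) = 2.3040 / (20 * 0.72) = 0.1600

0.1600 N*m


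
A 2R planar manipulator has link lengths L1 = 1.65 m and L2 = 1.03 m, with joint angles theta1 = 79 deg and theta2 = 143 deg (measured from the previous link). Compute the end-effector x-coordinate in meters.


x = L1*cos(th1) + L2*cos(th1+th2) = 1.65*cos(79 deg) + 1.03*cos(222 deg) = -0.4506

-0.4506 m


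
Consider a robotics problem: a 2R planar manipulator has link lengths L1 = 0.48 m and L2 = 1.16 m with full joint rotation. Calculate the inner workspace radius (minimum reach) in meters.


r_min = |L1 - L2| = |0.48 - 1.16| = 0.6800

0.6800 m


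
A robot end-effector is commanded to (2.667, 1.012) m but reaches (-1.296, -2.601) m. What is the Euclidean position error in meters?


dx = -1.296 - (2.667) = -3.9630, dy = -2.601 - (1.012) = -3.6130
err = sqrt(15.705369 + 13.053769) = 5.3628

5.3628 m


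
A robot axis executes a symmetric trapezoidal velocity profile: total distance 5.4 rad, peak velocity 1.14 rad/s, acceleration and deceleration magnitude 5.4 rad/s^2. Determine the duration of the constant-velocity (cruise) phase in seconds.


t_acc = v/a = 0.211111 s, d_acc = v^2/(2a) = 0.120333 rad each
d_cruise = 5.4 - 2*0.120333 = 5.159334 rad
t_cruise = d_cruise/v = 5.159334/1.14 = 4.5257

4.5257 s


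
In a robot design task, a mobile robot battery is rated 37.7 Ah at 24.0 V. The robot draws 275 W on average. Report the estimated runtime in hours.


E = 37.7*24.0 = 904.8000 Wh
t = E/P = 904.8000/275 = 3.2902

3.2902 hours


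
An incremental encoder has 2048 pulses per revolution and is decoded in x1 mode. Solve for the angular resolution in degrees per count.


resolution = 360 / (PPR * 1) = 360 / 2048 = 0.1758

0.1758 degrees


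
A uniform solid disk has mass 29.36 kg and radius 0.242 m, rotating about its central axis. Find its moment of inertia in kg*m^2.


I = (1/2)*m*R^2 = 0.5*29.36*0.242^2 = 0.8597

0.8597 kg*m^2


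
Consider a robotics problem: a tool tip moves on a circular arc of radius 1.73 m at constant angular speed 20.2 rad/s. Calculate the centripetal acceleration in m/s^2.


a_c = omega^2 * r = 20.2^2 * 1.73 = 705.9092

705.9092 m/s^2


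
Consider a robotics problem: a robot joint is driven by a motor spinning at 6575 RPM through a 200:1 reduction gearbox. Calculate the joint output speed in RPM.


omega_joint = omega_motor / N = 6575 / 200 = 32.8750

32.8750 RPM


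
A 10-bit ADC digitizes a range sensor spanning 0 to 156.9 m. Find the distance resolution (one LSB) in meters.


res = range / 2^n = 156.9/2^10 = 156.9/1024 = 0.1532

0.1532 m


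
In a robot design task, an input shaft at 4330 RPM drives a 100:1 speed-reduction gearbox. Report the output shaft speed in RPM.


omega_out = omega_in / N = 4330 / 100 = 43.3000

43.3000 RPM


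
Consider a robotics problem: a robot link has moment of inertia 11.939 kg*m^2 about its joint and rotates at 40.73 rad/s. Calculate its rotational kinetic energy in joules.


KE = (1/2)*I*omega^2 = 0.5*11.939*40.73^2 = 9902.9999

9902.9999 J


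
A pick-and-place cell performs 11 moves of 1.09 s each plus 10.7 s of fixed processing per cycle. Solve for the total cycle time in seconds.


T = 11*1.09 + 10.7 = 22.6900

22.6900 s


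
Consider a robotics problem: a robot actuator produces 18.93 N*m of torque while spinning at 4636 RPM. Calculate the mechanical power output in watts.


omega = 4636 * 2*pi/60 = 485.480785 rad/s
P = tau * omega = 18.93 * 485.480785 = 9190.1513

9190.1513 W


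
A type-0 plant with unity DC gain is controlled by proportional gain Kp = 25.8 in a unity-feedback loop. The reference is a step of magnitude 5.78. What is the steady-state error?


e_ss = R/(1 + Kp) = 5.78/(1 + 25.8) = 5.78/26.8000 = 0.2157

0.2157


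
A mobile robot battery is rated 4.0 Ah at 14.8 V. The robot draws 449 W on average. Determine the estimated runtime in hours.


E = 4.0*14.8 = 59.2000 Wh
t = E/P = 59.2000/449 = 0.1318

0.1318 hours


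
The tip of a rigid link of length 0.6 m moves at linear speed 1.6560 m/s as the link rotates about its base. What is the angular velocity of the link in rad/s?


omega = v / L = 1.6560 / 0.6 = 2.7600

2.7600 rad/s


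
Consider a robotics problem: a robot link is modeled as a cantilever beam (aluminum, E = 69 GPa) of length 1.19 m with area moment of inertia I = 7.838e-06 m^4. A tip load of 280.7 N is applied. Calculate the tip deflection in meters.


delta = F*L^3/(3*E*I) = 280.7*1.19^3/(3*6.900e+10*7.838e-06)
      = 473.0241313/1622466 = 2.9155e-04

2.9155e-04 m


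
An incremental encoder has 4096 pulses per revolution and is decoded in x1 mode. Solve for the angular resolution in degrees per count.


resolution = 360 / (PPR * 1) = 360 / 4096 = 0.0879

0.0879 degrees


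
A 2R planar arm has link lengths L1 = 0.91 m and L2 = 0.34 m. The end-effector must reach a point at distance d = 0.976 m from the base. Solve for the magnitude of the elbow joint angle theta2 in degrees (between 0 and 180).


cos(th2) = (d^2 - L1^2 - L2^2)/(2*L1*L2) = (0.976^2 - 0.91^2 - 0.34^2)/(2*0.91*0.34) = 0.01434389
th2 = acos(0.01434389) = 89.1781 deg

89.1781 degrees


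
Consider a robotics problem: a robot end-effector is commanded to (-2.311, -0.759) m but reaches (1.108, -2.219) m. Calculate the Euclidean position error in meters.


dx = 1.108 - (-2.311) = 3.4190, dy = -2.219 - (-0.759) = -1.4600
err = sqrt(11.689561 + 2.131600) = 3.7177

3.7177 m


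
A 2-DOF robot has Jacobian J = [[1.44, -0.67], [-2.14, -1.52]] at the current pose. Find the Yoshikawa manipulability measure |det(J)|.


det(J) = 1.44*-1.52 - (-0.67)*(-2.14) = -3.6226
|det(J)| = 3.6226

3.6226


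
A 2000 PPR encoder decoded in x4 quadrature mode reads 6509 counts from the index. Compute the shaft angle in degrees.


angle = counts * 360 / (PPR*4) = 6509 * 360 / 8000 = 292.9050

292.9050 degrees


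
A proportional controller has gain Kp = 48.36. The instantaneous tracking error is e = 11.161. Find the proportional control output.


u_P = Kp * e = 48.36 * 11.161 = 539.7460

539.7460


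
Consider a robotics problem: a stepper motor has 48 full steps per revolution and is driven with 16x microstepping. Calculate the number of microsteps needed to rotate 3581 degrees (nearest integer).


step_size = 360/(48*16) = 360/768 = 0.468750 deg
n = 3581/(360/768) = 3581*768/360 = 7639.4667 -> 7639

7639 steps


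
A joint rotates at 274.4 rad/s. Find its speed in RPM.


RPM = 274.4 * 60/(2*pi) = 2620.3270

2620.3270 RPM


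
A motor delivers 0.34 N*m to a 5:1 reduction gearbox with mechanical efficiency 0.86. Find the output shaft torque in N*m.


tau_out = tau_in * N * eta = 0.34 * 5 * 0.86 = 1.4620

1.4620 N*m


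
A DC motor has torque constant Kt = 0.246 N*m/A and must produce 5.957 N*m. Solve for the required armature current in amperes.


I = tau / Kt = 5.957/0.246 = 24.2154

24.2154 A


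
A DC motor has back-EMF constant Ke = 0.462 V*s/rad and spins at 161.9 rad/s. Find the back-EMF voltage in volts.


V_emf = Ke * omega = 0.462*161.9 = 74.7978

74.7978 V


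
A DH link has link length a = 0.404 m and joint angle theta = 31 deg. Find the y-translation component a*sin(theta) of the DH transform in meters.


a*sin(theta) = 0.404*sin(31 deg) = 0.2081

0.2081 m


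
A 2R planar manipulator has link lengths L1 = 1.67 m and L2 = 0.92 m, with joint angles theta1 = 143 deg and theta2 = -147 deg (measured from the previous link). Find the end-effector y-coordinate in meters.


y = L1*sin(th1) + L2*sin(th1+th2) = 1.67*sin(143 deg) + 0.92*sin(-4 deg) = 0.9409

0.9409 m


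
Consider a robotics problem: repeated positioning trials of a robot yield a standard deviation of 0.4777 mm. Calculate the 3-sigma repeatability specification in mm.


repeatability = 3*sigma = 3*0.4777 = 1.4331

1.4331 mm


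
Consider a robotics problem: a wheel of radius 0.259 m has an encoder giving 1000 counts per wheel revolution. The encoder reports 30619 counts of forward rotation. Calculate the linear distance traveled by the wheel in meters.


revs = 30619/1000 = 30.619000
d = revs * 2*pi*r = 30.619000 * 2*pi*0.259 = 49.8277

49.8277 m


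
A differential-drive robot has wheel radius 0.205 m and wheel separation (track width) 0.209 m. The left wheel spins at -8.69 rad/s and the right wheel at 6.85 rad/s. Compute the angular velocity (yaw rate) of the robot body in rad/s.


omega = r*(wR - wL)/L = 0.205*(6.85 - (-8.69))/0.209 = 15.2426

15.2426 rad/s


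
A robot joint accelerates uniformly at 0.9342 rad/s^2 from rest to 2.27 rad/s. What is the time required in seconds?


t = delta_omega / alpha = 2.27 / 0.9342 = 2.4299

2.4299 s


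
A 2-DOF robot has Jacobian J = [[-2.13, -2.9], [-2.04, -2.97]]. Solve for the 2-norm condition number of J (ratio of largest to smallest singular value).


JJ^T eigenvalues: trace(JJ^T) = 25.9294, det(JJ^T) = det(J)^2 = 0.16818201
s_max^2 = (25.9294 + sqrt(671.66105632))/2 = 25.92291223
s_min^2 = (25.9294 - sqrt(671.66105632))/2 = 0.00648777
kappa = s_max/s_min = sqrt(25.92291223/0.00648777) = 63.2112

63.2112


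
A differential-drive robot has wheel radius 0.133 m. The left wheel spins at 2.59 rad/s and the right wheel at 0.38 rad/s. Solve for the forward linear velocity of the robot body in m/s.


v = r*(wR + wL)/2 = 0.133*(0.38 + 2.59)/2 = 0.1975

0.1975 m/s


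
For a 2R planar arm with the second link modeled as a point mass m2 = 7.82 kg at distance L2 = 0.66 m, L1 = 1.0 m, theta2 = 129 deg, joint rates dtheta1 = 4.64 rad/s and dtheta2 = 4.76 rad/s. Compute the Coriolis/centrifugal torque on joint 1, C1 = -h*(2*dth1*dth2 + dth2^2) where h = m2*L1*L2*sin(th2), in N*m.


h = m2*L1*L2*sin(th2) = 7.82*1.0*0.66*sin(129 deg) = 4.011006
C1 = -h*(2*4.64*4.76 + 4.76^2) = -4.011006*66.8304 = -268.0571

-268.0571 N*m


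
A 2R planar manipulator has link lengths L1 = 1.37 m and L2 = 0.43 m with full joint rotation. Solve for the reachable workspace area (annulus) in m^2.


r_max = L1 + L2 = 1.8000, r_min = |L1 - L2| = 0.9400
A = pi*(r_max^2 - r_min^2) = pi*(3.2400 - 0.8836) = 7.4028

7.4028 m^2


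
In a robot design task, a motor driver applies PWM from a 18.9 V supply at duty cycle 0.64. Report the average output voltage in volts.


V_avg = V_supply * D = 18.9*0.64 = 12.0960

12.0960 V


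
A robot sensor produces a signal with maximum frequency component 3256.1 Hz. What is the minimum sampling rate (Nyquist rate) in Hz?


f_s,min = 2*f_max = 2*3256.1 = 6512.2000

6512.2000 Hz


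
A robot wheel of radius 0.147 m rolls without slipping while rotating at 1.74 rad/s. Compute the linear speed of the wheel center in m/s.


v = omega * r = 1.74 * 0.147 = 0.2558

0.2558 m/s


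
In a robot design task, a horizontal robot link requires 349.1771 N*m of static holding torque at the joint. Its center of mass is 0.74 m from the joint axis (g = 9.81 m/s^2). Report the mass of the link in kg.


m = tau / (g*L) = 349.1771 / (9.81 * 0.74) = 48.1000

48.1000 kg


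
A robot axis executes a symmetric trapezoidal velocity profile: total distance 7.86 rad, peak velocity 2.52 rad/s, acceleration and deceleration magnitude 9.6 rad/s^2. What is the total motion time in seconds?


t_acc = v/a = 2.52/9.6 = 0.262500 s
d_acc = v^2/(2a) = 0.330750 rad (each ramp)
d_cruise = 7.86 - 2*0.330750 = 7.198500 rad
t_cruise = 7.198500/2.52 = 2.856548 s
t_total = 2*0.262500 + 2.856548 = 3.3815

3.3815 s


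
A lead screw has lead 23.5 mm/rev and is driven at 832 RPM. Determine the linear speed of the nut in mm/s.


v = lead * (RPM/60) = 23.5*832/60 = 325.8667

325.8667 mm/s


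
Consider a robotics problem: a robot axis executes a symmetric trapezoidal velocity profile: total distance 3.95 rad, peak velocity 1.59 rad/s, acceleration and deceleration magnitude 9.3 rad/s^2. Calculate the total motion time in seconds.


t_acc = v/a = 1.59/9.3 = 0.170968 s
d_acc = v^2/(2a) = 0.135919 rad (each ramp)
d_cruise = 3.95 - 2*0.135919 = 3.678162 rad
t_cruise = 3.678162/1.59 = 2.313309 s
t_total = 2*0.170968 + 2.313309 = 2.6552

2.6552 s


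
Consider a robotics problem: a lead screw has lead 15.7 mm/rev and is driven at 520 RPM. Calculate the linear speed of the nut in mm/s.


v = lead * (RPM/60) = 15.7*520/60 = 136.0667

136.0667 mm/s


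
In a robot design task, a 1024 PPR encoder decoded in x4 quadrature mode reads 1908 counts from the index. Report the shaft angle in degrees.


angle = counts * 360 / (PPR*4) = 1908 * 360 / 4096 = 167.6953

167.6953 degrees


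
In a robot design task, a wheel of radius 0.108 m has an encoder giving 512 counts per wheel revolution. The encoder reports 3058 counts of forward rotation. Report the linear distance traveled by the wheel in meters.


revs = 3058/512 = 5.972656
d = revs * 2*pi*r = 5.972656 * 2*pi*0.108 = 4.0529

4.0529 m


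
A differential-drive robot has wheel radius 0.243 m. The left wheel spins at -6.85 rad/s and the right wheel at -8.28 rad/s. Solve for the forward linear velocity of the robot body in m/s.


v = r*(wR + wL)/2 = 0.243*(-8.28 + -6.85)/2 = -1.8383

-1.8383 m/s


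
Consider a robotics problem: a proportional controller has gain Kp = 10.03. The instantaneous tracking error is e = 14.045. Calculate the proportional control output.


u_P = Kp * e = 10.03 * 14.045 = 140.8713

140.8713


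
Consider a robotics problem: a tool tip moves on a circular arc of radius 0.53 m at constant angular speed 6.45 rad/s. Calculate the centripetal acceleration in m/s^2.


a_c = omega^2 * r = 6.45^2 * 0.53 = 22.0493

22.0493 m/s^2


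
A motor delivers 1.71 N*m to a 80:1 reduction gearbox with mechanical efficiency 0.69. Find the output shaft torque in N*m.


tau_out = tau_in * N * eta = 1.71 * 80 * 0.69 = 94.3920

94.3920 N*m


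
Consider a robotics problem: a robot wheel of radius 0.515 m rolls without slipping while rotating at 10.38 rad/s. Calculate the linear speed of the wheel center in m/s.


v = omega * r = 10.38 * 0.515 = 5.3457

5.3457 m/s


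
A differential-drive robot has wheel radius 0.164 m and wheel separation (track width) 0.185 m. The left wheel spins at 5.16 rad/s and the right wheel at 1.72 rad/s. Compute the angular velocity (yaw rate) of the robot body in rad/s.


omega = r*(wR - wL)/L = 0.164*(1.72 - (5.16))/0.185 = -3.0495

-3.0495 rad/s


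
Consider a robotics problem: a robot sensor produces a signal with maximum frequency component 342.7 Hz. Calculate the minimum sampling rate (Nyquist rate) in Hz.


f_s,min = 2*f_max = 2*342.7 = 685.4000

685.4000 Hz


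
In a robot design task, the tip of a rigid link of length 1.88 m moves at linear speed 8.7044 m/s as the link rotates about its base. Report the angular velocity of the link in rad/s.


omega = v / L = 8.7044 / 1.88 = 4.6300

4.6300 rad/s


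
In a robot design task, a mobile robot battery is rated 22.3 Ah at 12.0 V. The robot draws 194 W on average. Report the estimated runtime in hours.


E = 22.3*12.0 = 267.6000 Wh
t = E/P = 267.6000/194 = 1.3794

1.3794 hours


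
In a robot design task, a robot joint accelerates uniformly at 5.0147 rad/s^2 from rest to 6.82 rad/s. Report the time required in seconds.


t = delta_omega / alpha = 6.82 / 5.0147 = 1.3600

1.3600 s


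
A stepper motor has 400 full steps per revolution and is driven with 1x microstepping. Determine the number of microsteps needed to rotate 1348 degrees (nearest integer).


step_size = 360/(400*1) = 360/400 = 0.900000 deg
n = 1348/(360/400) = 1348*400/360 = 1497.7778 -> 1498

1498 steps


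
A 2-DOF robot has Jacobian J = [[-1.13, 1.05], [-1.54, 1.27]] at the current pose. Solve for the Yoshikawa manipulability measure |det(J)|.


det(J) = -1.13*1.27 - (1.05)*(-1.54) = 0.1819
|det(J)| = 0.1819

0.1819


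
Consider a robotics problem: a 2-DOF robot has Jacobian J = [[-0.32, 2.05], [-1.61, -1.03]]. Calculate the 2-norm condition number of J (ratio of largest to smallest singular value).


JJ^T eigenvalues: trace(JJ^T) = 7.9579, det(JJ^T) = det(J)^2 = 13.17762601
s_max^2 = (7.9579 + sqrt(10.61766837))/2 = 5.60818819
s_min^2 = (7.9579 - sqrt(10.61766837))/2 = 2.34971181
kappa = s_max/s_min = sqrt(5.60818819/2.34971181) = 1.5449

1.5449


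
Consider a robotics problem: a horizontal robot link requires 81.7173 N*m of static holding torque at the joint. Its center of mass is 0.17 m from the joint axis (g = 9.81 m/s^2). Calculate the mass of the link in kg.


m = tau / (g*L) = 81.7173 / (9.81 * 0.17) = 49.0000

49.0000 kg


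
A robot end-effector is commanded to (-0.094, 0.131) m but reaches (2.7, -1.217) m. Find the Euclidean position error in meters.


dx = 2.7 - (-0.094) = 2.7940, dy = -1.217 - (0.131) = -1.3480
err = sqrt(7.806436 + 1.817104) = 3.1022

3.1022 m


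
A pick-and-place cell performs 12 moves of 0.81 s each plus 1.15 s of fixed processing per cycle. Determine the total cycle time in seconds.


T = 12*0.81 + 1.15 = 10.8700

10.8700 s


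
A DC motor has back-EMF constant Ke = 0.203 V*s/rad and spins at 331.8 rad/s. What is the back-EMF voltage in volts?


V_emf = Ke * omega = 0.203*331.8 = 67.3554

67.3554 V


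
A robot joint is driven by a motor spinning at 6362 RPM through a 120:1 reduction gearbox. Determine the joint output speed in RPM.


omega_joint = omega_motor / N = 6362 / 120 = 53.0167

53.0167 RPM


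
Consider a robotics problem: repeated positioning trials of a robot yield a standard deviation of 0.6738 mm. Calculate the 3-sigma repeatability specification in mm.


repeatability = 3*sigma = 3*0.6738 = 2.0214

2.0214 mm


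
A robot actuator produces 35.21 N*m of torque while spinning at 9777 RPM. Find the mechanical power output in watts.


omega = 9777 * 2*pi/60 = 1023.845046 rad/s
P = tau * omega = 35.21 * 1023.845046 = 36049.5841

36049.5841 W


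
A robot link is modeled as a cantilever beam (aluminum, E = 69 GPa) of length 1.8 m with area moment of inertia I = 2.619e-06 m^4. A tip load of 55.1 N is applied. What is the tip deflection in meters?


delta = F*L^3/(3*E*I) = 55.1*1.8^3/(3*6.900e+10*2.619e-06)
      = 321.3432/542133 = 5.9274e-04

5.9274e-04 m


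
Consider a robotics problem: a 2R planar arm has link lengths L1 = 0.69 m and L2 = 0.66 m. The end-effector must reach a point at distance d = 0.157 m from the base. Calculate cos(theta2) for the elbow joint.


cos(th2) = (d^2 - L1^2 - L2^2)/(2*L1*L2) = (0.157^2 - 0.69^2 - 0.66^2)/(2*0.69*0.66) = -0.9739

-0.9739


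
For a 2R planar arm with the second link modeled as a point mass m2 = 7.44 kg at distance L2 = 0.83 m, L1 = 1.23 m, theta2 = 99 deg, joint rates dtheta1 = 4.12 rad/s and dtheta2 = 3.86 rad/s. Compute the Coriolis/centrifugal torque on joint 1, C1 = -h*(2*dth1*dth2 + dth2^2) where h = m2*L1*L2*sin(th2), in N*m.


h = m2*L1*L2*sin(th2) = 7.44*1.23*0.83*sin(99 deg) = 7.501983
C1 = -h*(2*4.12*3.86 + 3.86^2) = -7.501983*46.7060 = -350.3876

-350.3876 N*m


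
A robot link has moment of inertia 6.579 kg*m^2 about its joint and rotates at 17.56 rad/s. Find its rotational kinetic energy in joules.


KE = (1/2)*I*omega^2 = 0.5*6.579*17.56^2 = 1014.3292

1014.3292 J


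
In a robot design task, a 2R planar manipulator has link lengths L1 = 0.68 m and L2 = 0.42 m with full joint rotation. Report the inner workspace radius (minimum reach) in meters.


r_min = |L1 - L2| = |0.68 - 0.42| = 0.2600

0.2600 m


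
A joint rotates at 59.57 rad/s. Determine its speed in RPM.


RPM = 59.57 * 60/(2*pi) = 568.8516

568.8516 RPM


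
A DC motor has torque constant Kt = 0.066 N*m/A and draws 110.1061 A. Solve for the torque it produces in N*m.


tau = Kt * I = 0.066*110.1061 = 7.2670

7.2670 N*m


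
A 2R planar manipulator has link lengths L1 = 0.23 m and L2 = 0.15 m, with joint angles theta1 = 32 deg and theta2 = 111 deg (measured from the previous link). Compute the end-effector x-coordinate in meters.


x = L1*cos(th1) + L2*cos(th1+th2) = 0.23*cos(32 deg) + 0.15*cos(143 deg) = 0.0753

0.0753 m


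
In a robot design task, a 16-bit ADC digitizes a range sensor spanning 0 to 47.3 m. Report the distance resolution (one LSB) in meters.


res = range / 2^n = 47.3/2^16 = 47.3/65536 = 7.2174e-04

7.2174e-04 m


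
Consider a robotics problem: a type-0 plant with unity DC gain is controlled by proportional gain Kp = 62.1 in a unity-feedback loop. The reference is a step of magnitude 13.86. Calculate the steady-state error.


e_ss = R/(1 + Kp) = 13.86/(1 + 62.1) = 13.86/63.1000 = 0.2197

0.2197


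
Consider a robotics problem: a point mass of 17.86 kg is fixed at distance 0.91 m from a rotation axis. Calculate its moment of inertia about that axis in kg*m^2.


I = m*r^2 = 17.86*0.91^2 = 14.7899

14.7899 kg*m^2
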